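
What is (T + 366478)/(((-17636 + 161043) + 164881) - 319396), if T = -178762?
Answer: -46929/2777 ≈ -16.899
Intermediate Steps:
(T + 366478)/(((-17636 + 161043) + 164881) - 319396) = (-178762 + 366478)/(((-17636 + 161043) + 164881) - 319396) = 187716/((143407 + 164881) - 319396) = 187716/(308288 - 319396) = 187716/(-11108) = 187716*(-1/11108) = -46929/2777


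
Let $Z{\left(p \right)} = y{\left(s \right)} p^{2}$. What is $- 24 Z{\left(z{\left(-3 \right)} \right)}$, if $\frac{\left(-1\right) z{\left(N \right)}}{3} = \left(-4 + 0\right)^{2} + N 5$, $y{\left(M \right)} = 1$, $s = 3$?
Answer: $-216$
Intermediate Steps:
$z{\left(N \right)} = -48 - 15 N$ ($z{\left(N \right)} = - 3 \left(\left(-4 + 0\right)^{2} + N 5\right) = - 3 \left(\left(-4\right)^{2} + 5 N\right) = - 3 \left(16 + 5 N\right) = -48 - 15 N$)
$Z{\left(p \right)} = p^{2}$ ($Z{\left(p \right)} = 1 p^{2} = p^{2}$)
$- 24 Z{\left(z{\left(-3 \right)} \right)} = - 24 \left(-48 - -45\right)^{2} = - 24 \left(-48 + 45\right)^{2} = - 24 \left(-3\right)^{2} = \left(-24\right) 9 = -216$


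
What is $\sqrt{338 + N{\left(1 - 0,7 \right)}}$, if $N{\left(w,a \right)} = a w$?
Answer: $\sqrt{345} \approx 18.574$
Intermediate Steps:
$\sqrt{338 + N{\left(1 - 0,7 \right)}} = \sqrt{338 + 7 \left(1 - 0\right)} = \sqrt{338 + 7 \left(1 + 0\right)} = \sqrt{338 + 7 \cdot 1} = \sqrt{338 + 7} = \sqrt{345}$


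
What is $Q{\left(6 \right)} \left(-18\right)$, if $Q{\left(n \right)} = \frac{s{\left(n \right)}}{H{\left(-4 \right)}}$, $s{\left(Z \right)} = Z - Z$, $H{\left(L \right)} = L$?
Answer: $0$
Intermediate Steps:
$s{\left(Z \right)} = 0$
$Q{\left(n \right)} = 0$ ($Q{\left(n \right)} = \frac{0}{-4} = 0 \left(- \frac{1}{4}\right) = 0$)
$Q{\left(6 \right)} \left(-18\right) = 0 \left(-18\right) = 0$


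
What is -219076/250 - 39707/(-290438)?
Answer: -31809034269/36304750 ≈ -876.17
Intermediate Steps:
-219076/250 - 39707/(-290438) = -219076*1/250 - 39707*(-1/290438) = -109538/125 + 39707/290438 = -31809034269/36304750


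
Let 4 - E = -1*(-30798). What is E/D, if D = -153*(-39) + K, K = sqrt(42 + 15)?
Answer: -30624633/5934172 + 15397*sqrt(57)/17802516 ≈ -5.1542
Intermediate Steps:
E = -30794 (E = 4 - (-1)*(-30798) = 4 - 1*30798 = 4 - 30798 = -30794)
K = sqrt(57) ≈ 7.5498
D = 5967 + sqrt(57) (D = -153*(-39) + sqrt(57) = 5967 + sqrt(57) ≈ 5974.5)
E/D = -30794/(5967 + sqrt(57))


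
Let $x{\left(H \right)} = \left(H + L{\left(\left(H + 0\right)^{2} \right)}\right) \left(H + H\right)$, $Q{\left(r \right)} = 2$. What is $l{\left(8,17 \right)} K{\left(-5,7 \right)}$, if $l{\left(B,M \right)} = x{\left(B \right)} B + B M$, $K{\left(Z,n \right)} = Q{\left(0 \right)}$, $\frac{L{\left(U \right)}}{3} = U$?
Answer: $51472$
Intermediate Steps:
$L{\left(U \right)} = 3 U$
$K{\left(Z,n \right)} = 2$
$x{\left(H \right)} = 2 H \left(H + 3 H^{2}\right)$ ($x{\left(H \right)} = \left(H + 3 \left(H + 0\right)^{2}\right) \left(H + H\right) = \left(H + 3 H^{2}\right) 2 H = 2 H \left(H + 3 H^{2}\right)$)
$l{\left(B,M \right)} = B M + B^{3} \left(2 + 6 B\right)$ ($l{\left(B,M \right)} = B^{2} \left(2 + 6 B\right) B + B M = B^{3} \left(2 + 6 B\right) + B M = B M + B^{3} \left(2 + 6 B\right)$)
$l{\left(8,17 \right)} K{\left(-5,7 \right)} = 8 \left(17 + 8^{2} \left(2 + 6 \cdot 8\right)\right) 2 = 8 \left(17 + 64 \left(2 + 48\right)\right) 2 = 8 \left(17 + 64 \cdot 50\right) 2 = 8 \left(17 + 3200\right) 2 = 8 \cdot 3217 \cdot 2 = 25736 \cdot 2 = 51472$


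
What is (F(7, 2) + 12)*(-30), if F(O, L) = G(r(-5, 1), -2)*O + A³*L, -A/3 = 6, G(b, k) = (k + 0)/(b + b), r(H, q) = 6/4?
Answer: 349700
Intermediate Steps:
r(H, q) = 3/2 (r(H, q) = 6*(¼) = 3/2)
G(b, k) = k/(2*b) (G(b, k) = k/((2*b)) = k*(1/(2*b)) = k/(2*b))
A = -18 (A = -3*6 = -18)
F(O, L) = -5832*L - 2*O/3 (F(O, L) = ((½)*(-2)/(3/2))*O + (-18)³*L = ((½)*(-2)*(⅔))*O - 5832*L = -2*O/3 - 5832*L = -5832*L - 2*O/3)
(F(7, 2) + 12)*(-30) = ((-5832*2 - ⅔*7) + 12)*(-30) = ((-11664 - 14/3) + 12)*(-30) = (-35006/3 + 12)*(-30) = -34970/3*(-30) = 349700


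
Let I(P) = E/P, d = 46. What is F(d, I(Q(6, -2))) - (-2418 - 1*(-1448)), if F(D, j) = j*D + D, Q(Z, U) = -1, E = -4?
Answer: 1200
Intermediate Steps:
I(P) = -4/P
F(D, j) = D + D*j (F(D, j) = D*j + D = D + D*j)
F(d, I(Q(6, -2))) - (-2418 - 1*(-1448)) = 46*(1 - 4/(-1)) - (-2418 - 1*(-1448)) = 46*(1 - 4*(-1)) - (-2418 + 1448) = 46*(1 + 4) - 1*(-970) = 46*5 + 970 = 230 + 970 = 1200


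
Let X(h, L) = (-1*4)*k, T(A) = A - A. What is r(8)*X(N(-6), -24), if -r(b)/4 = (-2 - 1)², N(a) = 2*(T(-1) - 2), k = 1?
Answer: 144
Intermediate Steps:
T(A) = 0
N(a) = -4 (N(a) = 2*(0 - 2) = 2*(-2) = -4)
X(h, L) = -4 (X(h, L) = -1*4*1 = -4*1 = -4)
r(b) = -36 (r(b) = -4*(-2 - 1)² = -4*(-3)² = -4*9 = -36)
r(8)*X(N(-6), -24) = -36*(-4) = 144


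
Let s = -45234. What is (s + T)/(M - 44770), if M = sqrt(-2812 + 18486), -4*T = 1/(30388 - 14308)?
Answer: 13025611594237/12891897037632 + 2909450881*sqrt(15674)/128918970376320 ≈ 1.0132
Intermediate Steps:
T = -1/64320 (T = -1/(4*(30388 - 14308)) = -1/4/16080 = -1/4*1/16080 = -1/64320 ≈ -1.5547e-5)
M = sqrt(15674) ≈ 125.20
(s + T)/(M - 44770) = (-45234 - 1/64320)/(sqrt(15674) - 44770) = -2909450881/(64320*(-44770 + sqrt(15674)))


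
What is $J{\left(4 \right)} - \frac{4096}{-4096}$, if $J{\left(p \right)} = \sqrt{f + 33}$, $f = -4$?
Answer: $1 + \sqrt{29} \approx 6.3852$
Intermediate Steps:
$J{\left(p \right)} = \sqrt{29}$ ($J{\left(p \right)} = \sqrt{-4 + 33} = \sqrt{29}$)
$J{\left(4 \right)} - \frac{4096}{-4096} = \sqrt{29} - \frac{4096}{-4096} = \sqrt{29} - 4096 \left(- \frac{1}{4096}\right) = \sqrt{29} - -1 = \sqrt{29} + 1 = 1 + \sqrt{29}$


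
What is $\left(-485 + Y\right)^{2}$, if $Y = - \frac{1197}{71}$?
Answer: $\frac{1269639424}{5041} \approx 2.5186 \cdot 10^{5}$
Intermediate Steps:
$Y = - \frac{1197}{71}$ ($Y = \left(-1197\right) \frac{1}{71} = - \frac{1197}{71} \approx -16.859$)
$\left(-485 + Y\right)^{2} = \left(-485 - \frac{1197}{71}\right)^{2} = \left(- \frac{35632}{71}\right)^{2} = \frac{1269639424}{5041}$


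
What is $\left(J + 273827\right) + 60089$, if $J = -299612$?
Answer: $34304$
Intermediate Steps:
$\left(J + 273827\right) + 60089 = \left(-299612 + 273827\right) + 60089 = -25785 + 60089 = 34304$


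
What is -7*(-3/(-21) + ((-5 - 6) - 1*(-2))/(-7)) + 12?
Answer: 2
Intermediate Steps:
-7*(-3/(-21) + ((-5 - 6) - 1*(-2))/(-7)) + 12 = -7*(-3*(-1/21) + (-11 + 2)*(-⅐)) + 12 = -7*(⅐ - 9*(-⅐)) + 12 = -7*(⅐ + 9/7) + 12 = -7*10/7 + 12 = -10 + 12 = 2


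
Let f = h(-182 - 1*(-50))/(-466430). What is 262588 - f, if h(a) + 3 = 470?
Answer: 122478921307/466430 ≈ 2.6259e+5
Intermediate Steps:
h(a) = 467 (h(a) = -3 + 470 = 467)
f = -467/466430 (f = 467/(-466430) = 467*(-1/466430) = -467/466430 ≈ -0.0010012)
262588 - f = 262588 - 1*(-467/466430) = 262588 + 467/466430 = 122478921307/466430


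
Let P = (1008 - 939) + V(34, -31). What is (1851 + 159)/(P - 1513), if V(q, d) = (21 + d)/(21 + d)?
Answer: -670/481 ≈ -1.3929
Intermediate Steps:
V(q, d) = 1
P = 70 (P = (1008 - 939) + 1 = 69 + 1 = 70)
(1851 + 159)/(P - 1513) = (1851 + 159)/(70 - 1513) = 2010/(-1443) = 2010*(-1/1443) = -670/481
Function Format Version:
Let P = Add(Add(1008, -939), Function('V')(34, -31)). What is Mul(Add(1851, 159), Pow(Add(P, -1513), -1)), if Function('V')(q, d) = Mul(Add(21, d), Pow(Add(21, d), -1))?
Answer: Rational(-670, 481) ≈ -1.3929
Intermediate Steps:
Function('V')(q, d) = 1
P = 70 (P = Add(Add(1008, -939), 1) = Add(69, 1) = 70)
Mul(Add(1851, 159), Pow(Add(P, -1513), -1)) = Mul(Add(1851, 159), Pow(Add(70, -1513), -1)) = Mul(2010, Pow(-1443, -1)) = Mul(2010, Rational(-1, 1443)) = Rational(-670, 481)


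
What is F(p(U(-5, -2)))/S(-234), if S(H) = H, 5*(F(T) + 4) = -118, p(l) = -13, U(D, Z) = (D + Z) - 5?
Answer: 23/195 ≈ 0.11795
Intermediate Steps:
U(D, Z) = -5 + D + Z
F(T) = -138/5 (F(T) = -4 + (⅕)*(-118) = -4 - 118/5 = -138/5)
F(p(U(-5, -2)))/S(-234) = -138/5/(-234) = -138/5*(-1/234) = 23/195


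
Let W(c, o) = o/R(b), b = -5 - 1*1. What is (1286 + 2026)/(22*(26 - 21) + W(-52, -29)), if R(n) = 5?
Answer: 16560/521 ≈ 31.785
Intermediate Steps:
b = -6 (b = -5 - 1 = -6)
W(c, o) = o/5
(1286 + 2026)/(22*(26 - 21) + W(-52, -29)) = (1286 + 2026)/(22*(26 - 21) + (⅕)*(-29)) = 3312/(22*5 - 29/5) = 3312/(110 - 29/5) = 3312/(521/5) = 3312*(5/521) = 16560/521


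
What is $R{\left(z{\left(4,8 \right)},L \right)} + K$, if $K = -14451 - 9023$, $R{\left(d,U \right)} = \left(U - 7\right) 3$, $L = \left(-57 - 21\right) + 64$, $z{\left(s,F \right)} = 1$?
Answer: $-23537$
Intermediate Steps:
$L = -14$ ($L = -78 + 64 = -14$)
$R{\left(d,U \right)} = -21 + 3 U$ ($R{\left(d,U \right)} = \left(-7 + U\right) 3 = -21 + 3 U$)
$K = -23474$
$R{\left(z{\left(4,8 \right)},L \right)} + K = \left(-21 + 3 \left(-14\right)\right) - 23474 = \left(-21 - 42\right) - 23474 = -63 - 23474 = -23537$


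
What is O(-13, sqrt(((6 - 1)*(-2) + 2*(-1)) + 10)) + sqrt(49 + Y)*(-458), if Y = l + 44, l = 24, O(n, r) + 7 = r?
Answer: -7 - 1374*sqrt(13) + I*sqrt(2) ≈ -4961.0 + 1.4142*I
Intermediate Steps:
O(n, r) = -7 + r
Y = 68 (Y = 24 + 44 = 68)
O(-13, sqrt(((6 - 1)*(-2) + 2*(-1)) + 10)) + sqrt(49 + Y)*(-458) = (-7 + sqrt(((6 - 1)*(-2) + 2*(-1)) + 10)) + sqrt(49 + 68)*(-458) = (-7 + sqrt((5*(-2) - 2) + 10)) + sqrt(117)*(-458) = (-7 + sqrt((-10 - 2) + 10)) + (3*sqrt(13))*(-458) = (-7 + sqrt(-12 + 10)) - 1374*sqrt(13) = (-7 + sqrt(-2)) - 1374*sqrt(13) = (-7 + I*sqrt(2)) - 1374*sqrt(13) = -7 - 1374*sqrt(13) + I*sqrt(2)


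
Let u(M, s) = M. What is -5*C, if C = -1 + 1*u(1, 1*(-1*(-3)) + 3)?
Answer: 0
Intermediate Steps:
C = 0 (C = -1 + 1*1 = -1 + 1 = 0)
-5*C = -5*0 = 0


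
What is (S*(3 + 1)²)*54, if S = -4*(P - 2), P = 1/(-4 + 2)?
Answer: 8640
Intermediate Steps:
P = -½ (P = 1/(-2) = -½ ≈ -0.50000)
S = 10 (S = -4*(-½ - 2) = -4*(-5/2) = 10)
(S*(3 + 1)²)*54 = (10*(3 + 1)²)*54 = (10*4²)*54 = (10*16)*54 = 160*54 = 8640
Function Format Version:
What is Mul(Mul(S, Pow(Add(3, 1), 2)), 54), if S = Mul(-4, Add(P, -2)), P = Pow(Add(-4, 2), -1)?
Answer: 8640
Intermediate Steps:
P = Rational(-1, 2) (P = Pow(-2, -1) = Rational(-1, 2) ≈ -0.50000)
S = 10 (S = Mul(-4, Add(Rational(-1, 2), -2)) = Mul(-4, Rational(-5, 2)) = 10)
Mul(Mul(S, Pow(Add(3, 1), 2)), 54) = Mul(Mul(10, Pow(Add(3, 1), 2)), 54) = Mul(Mul(10, Pow(4, 2)), 54) = Mul(Mul(10, 16), 54) = Mul(160, 54) = 8640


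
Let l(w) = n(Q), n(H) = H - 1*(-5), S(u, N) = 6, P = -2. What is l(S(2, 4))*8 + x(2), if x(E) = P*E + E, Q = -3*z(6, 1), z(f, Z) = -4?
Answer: 134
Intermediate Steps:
Q = 12 (Q = -3*(-4) = 12)
x(E) = -E (x(E) = -2*E + E = -E)
n(H) = 5 + H (n(H) = H + 5 = 5 + H)
l(w) = 17 (l(w) = 5 + 12 = 17)
l(S(2, 4))*8 + x(2) = 17*8 - 1*2 = 136 - 2 = 134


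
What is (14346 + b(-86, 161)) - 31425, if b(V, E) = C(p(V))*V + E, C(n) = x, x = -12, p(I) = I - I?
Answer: -15886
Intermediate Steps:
p(I) = 0
C(n) = -12
b(V, E) = E - 12*V (b(V, E) = -12*V + E = E - 12*V)
(14346 + b(-86, 161)) - 31425 = (14346 + (161 - 12*(-86))) - 31425 = (14346 + (161 + 1032)) - 31425 = (14346 + 1193) - 31425 = 15539 - 31425 = -15886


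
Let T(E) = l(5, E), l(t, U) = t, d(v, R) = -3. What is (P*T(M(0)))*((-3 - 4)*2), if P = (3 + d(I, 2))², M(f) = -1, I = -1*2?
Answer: 0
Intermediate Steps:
I = -2
T(E) = 5
P = 0 (P = (3 - 3)² = 0² = 0)
(P*T(M(0)))*((-3 - 4)*2) = (0*5)*((-3 - 4)*2) = 0*(-7*2) = 0*(-14) = 0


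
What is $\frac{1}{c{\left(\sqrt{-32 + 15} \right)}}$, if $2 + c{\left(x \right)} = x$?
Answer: $- \frac{2}{21} - \frac{i \sqrt{17}}{21} \approx -0.095238 - 0.19634 i$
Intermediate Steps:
$c{\left(x \right)} = -2 + x$
$\frac{1}{c{\left(\sqrt{-32 + 15} \right)}} = \frac{1}{-2 + \sqrt{-32 + 15}} = \frac{1}{-2 + \sqrt{-17}} = \frac{1}{-2 + i \sqrt{17}}$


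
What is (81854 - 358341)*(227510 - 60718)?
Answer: -46115819704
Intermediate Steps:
(81854 - 358341)*(227510 - 60718) = -276487*166792 = -46115819704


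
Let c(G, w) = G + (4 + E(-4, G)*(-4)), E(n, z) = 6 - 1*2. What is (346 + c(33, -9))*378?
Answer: 138726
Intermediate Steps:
E(n, z) = 4 (E(n, z) = 6 - 2 = 4)
c(G, w) = -12 + G (c(G, w) = G + (4 + 4*(-4)) = G + (4 - 16) = G - 12 = -12 + G)
(346 + c(33, -9))*378 = (346 + (-12 + 33))*378 = (346 + 21)*378 = 367*378 = 138726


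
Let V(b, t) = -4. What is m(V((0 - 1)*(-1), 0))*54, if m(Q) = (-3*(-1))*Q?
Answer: -648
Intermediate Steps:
m(Q) = 3*Q
m(V((0 - 1)*(-1), 0))*54 = (3*(-4))*54 = -12*54 = -648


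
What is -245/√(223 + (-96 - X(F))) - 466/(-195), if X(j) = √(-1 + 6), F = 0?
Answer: 466/195 - 245/√(127 - √5) ≈ -19.544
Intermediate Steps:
X(j) = √5
-245/√(223 + (-96 - X(F))) - 466/(-195) = -245/√(223 + (-96 - √5)) - 466/(-195) = -245/√(127 - √5) - 466*(-1/195) = -245/√(127 - √5) + 466/195 = 466/195 - 245/√(127 - √5)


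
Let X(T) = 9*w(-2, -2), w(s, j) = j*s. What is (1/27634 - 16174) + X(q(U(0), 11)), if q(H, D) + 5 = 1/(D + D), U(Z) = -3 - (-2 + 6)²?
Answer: -445957491/27634 ≈ -16138.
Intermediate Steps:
U(Z) = -19 (U(Z) = -3 - 1*4² = -3 - 1*16 = -3 - 16 = -19)
q(H, D) = -5 + 1/(2*D) (q(H, D) = -5 + 1/(D + D) = -5 + 1/(2*D))
X(T) = 36 (X(T) = 9*(-2*(-2)) = 9*4 = 36)
(1/27634 - 16174) + X(q(U(0), 11)) = (1/27634 - 16174) + 36 = -446952315/27634 + 36 = -445957491/27634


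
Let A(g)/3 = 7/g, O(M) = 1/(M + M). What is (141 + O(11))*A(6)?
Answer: 21721/44 ≈ 493.66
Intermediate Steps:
O(M) = 1/(2*M)
A(g) = 21/g (A(g) = 3*(7/g) = 21/g)
(141 + O(11))*A(6) = (141 + (1/2)/11)*(21/6) = (141 + (1/2)*(1/11))*(21*(1/6)) = (141 + 1/22)*(7/2) = (3103/22)*(7/2) = 21721/44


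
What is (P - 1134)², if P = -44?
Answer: 1387684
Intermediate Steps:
(P - 1134)² = (-44 - 1134)² = (-1178)² = 1387684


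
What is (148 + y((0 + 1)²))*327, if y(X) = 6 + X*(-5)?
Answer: 48723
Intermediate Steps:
y(X) = 6 - 5*X
(148 + y((0 + 1)²))*327 = (148 + (6 - 5*(0 + 1)²))*327 = (148 + (6 - 5*1²))*327 = (148 + (6 - 5*1))*327 = (148 + (6 - 5))*327 = (148 + 1)*327 = 149*327 = 48723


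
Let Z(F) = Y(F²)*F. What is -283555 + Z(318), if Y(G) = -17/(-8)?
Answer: -1131517/4 ≈ -2.8288e+5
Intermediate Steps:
Y(G) = 17/8 (Y(G) = -17*(-⅛) = 17/8)
Z(F) = 17*F/8
-283555 + Z(318) = -283555 + (17/8)*318 = -283555 + 2703/4 = -1131517/4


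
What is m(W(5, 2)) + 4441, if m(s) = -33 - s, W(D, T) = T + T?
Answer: 4404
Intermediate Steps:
W(D, T) = 2*T
m(W(5, 2)) + 4441 = (-33 - 2*2) + 4441 = (-33 - 1*4) + 4441 = (-33 - 4) + 4441 = -37 + 4441 = 4404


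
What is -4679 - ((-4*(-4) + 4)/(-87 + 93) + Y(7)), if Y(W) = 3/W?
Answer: -98338/21 ≈ -4682.8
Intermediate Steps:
-4679 - ((-4*(-4) + 4)/(-87 + 93) + Y(7)) = -4679 - ((-4*(-4) + 4)/(-87 + 93) + 3/7) = -4679 - ((16 + 4)/6 + 3*(⅐)) = -4679 - ((⅙)*20 + 3/7) = -4679 - (10/3 + 3/7) = -4679 - 1*79/21 = -4679 - 79/21 = -98338/21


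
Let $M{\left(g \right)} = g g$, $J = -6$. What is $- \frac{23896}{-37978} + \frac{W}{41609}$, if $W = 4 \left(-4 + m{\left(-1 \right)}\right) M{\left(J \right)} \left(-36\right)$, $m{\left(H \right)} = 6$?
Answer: $\frac{300266380}{790113301} \approx 0.38003$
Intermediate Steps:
$M{\left(g \right)} = g^{2}$
$W = -10368$ ($W = 4 \left(-4 + 6\right) \left(-6\right)^{2} \left(-36\right) = 4 \cdot 2 \cdot 36 \left(-36\right) = 8 \cdot 36 \left(-36\right) = 288 \left(-36\right) = -10368$)
$- \frac{23896}{-37978} + \frac{W}{41609} = - \frac{23896}{-37978} - \frac{10368}{41609} = \left(-23896\right) \left(- \frac{1}{37978}\right) - \frac{10368}{41609} = \frac{11948}{18989} - \frac{10368}{41609} = \frac{300266380}{790113301}$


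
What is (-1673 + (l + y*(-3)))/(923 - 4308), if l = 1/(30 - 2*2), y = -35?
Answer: 40767/88010 ≈ 0.46321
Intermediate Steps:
l = 1/26 (l = 1/(30 - 4) = 1/26 ≈ 0.038462)
(-1673 + (l + y*(-3)))/(923 - 4308) = (-1673 + (1/26 - 35*(-3)))/(923 - 4308) = (-1673 + (1/26 + 105))/(-3385) = (-1673 + 2731/26)*(-1/3385) = -40767/26*(-1/3385) = 40767/88010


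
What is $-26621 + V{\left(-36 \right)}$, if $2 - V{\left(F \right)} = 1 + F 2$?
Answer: $-26548$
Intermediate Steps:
$V{\left(F \right)} = 1 - 2 F$ ($V{\left(F \right)} = 2 - \left(1 + F 2\right) = 2 - \left(1 + 2 F\right) = 1 - 2 F$)
$-26621 + V{\left(-36 \right)} = -26621 + \left(1 - -72\right) = -26621 + \left(1 + 72\right) = -26621 + 73 = -26548$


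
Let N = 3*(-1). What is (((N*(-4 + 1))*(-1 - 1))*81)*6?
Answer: -8748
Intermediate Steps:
N = -3
(((N*(-4 + 1))*(-1 - 1))*81)*6 = (((-3*(-4 + 1))*(-1 - 1))*81)*6 = ((-3*(-3)*(-2))*81)*6 = ((9*(-2))*81)*6 = -18*81*6 = -1458*6 = -8748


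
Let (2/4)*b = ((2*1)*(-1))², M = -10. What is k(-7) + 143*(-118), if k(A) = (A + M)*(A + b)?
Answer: -16891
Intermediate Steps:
b = 8 (b = 2*((2*1)*(-1))² = 2*(2*(-1))² = 2*(-2)² = 2*4 = 8)
k(A) = (-10 + A)*(8 + A) (k(A) = (A - 10)*(A + 8) = (-10 + A)*(8 + A))
k(-7) + 143*(-118) = (-80 + (-7)² - 2*(-7)) + 143*(-118) = (-80 + 49 + 14) - 16874 = -17 - 16874 = -16891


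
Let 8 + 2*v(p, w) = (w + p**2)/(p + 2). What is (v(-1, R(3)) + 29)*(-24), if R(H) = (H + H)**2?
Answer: -1044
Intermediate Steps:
R(H) = 4*H**2 (R(H) = (2*H)**2 = 4*H**2)
v(p, w) = -4 + (w + p**2)/(2*(2 + p)) (v(p, w) = -4 + ((w + p**2)/(p + 2))/2 = -4 + ((w + p**2)/(2 + p))/2 = -4 + (w + p**2)/(2*(2 + p)))
(v(-1, R(3)) + 29)*(-24) = ((-16 + 4*3**2 + (-1)**2 - 8*(-1))/(2*(2 - 1)) + 29)*(-24) = ((1/2)*(-16 + 4*9 + 1 + 8)/1 + 29)*(-24) = ((1/2)*1*(-16 + 36 + 1 + 8) + 29)*(-24) = ((1/2)*1*29 + 29)*(-24) = (29/2 + 29)*(-24) = (87/2)*(-24) = -1044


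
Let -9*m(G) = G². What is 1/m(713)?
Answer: -9/508369 ≈ -1.7704e-5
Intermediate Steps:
m(G) = -G²/9
1/m(713) = 1/(-⅑*713²) = 1/(-⅑*508369) = 1/(-508369/9) = -9/508369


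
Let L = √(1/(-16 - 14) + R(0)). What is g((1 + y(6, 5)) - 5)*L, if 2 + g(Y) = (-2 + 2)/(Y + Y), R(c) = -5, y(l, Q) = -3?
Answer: -I*√4530/15 ≈ -4.487*I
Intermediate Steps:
g(Y) = -2 (g(Y) = -2 + (-2 + 2)/(Y + Y) = -2 + 0/((2*Y)) = -2 + 0*(1/(2*Y)) = -2 + 0 = -2)
L = I*√4530/30 (L = √(1/(-16 - 14) - 5) = √(1/(-30) - 5) = √(-1/30 - 5) = √(-151/30) = I*√4530/30 ≈ 2.2435*I)
g((1 + y(6, 5)) - 5)*L = -I*√4530/15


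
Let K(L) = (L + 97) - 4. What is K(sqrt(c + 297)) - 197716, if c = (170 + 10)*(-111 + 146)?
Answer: -197623 + 3*sqrt(733) ≈ -1.9754e+5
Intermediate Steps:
c = 6300 (c = 180*35 = 6300)
K(L) = 93 + L (K(L) = (97 + L) - 4 = 93 + L)
K(sqrt(c + 297)) - 197716 = (93 + sqrt(6300 + 297)) - 197716 = (93 + sqrt(6597)) - 197716 = (93 + 3*sqrt(733)) - 197716 = -197623 + 3*sqrt(733)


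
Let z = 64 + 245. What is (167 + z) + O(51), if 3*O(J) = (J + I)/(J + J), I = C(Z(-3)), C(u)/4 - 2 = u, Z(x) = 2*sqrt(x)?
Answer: 145715/306 + 4*I*sqrt(3)/153 ≈ 476.19 + 0.045282*I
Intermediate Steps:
C(u) = 8 + 4*u
I = 8 + 8*I*sqrt(3) (I = 8 + 4*(2*sqrt(-3)) = 8 + 4*(2*(I*sqrt(3))) = 8 + 4*(2*I*sqrt(3)) = 8 + 8*I*sqrt(3) ≈ 8.0 + 13.856*I)
z = 309
O(J) = (8 + J + 8*I*sqrt(3))/(6*J) (O(J) = ((J + (8 + 8*I*sqrt(3)))/(J + J))/3 = ((8 + J + 8*I*sqrt(3))/((2*J)))/3 = ((8 + J + 8*I*sqrt(3))*(1/(2*J)))/3 = ((8 + J + 8*I*sqrt(3))/(2*J))/3 = (8 + J + 8*I*sqrt(3))/(6*J))
(167 + z) + O(51) = (167 + 309) + (1/6)*(8 + 51 + 8*I*sqrt(3))/51 = 476 + (1/6)*(1/51)*(59 + 8*I*sqrt(3)) = 476 + (59/306 + 4*I*sqrt(3)/153) = 145715/306 + 4*I*sqrt(3)/153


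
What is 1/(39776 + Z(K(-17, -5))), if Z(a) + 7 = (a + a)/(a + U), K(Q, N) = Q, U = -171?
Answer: 94/3738303 ≈ 2.5145e-5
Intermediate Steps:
Z(a) = -7 + 2*a/(-171 + a) (Z(a) = -7 + (a + a)/(a - 171) = -7 + (2*a)/(-171 + a) = -7 + 2*a/(-171 + a))
1/(39776 + Z(K(-17, -5))) = 1/(39776 + (1197 - 5*(-17))/(-171 - 17)) = 1/(39776 + (1197 + 85)/(-188)) = 1/(39776 - 1/188*1282) = 1/(39776 - 641/94) = 1/(3738303/94) = 94/3738303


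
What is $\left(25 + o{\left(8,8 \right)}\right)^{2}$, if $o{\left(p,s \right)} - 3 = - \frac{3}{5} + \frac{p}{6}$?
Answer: $\frac{185761}{225} \approx 825.6$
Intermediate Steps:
$o{\left(p,s \right)} = \frac{12}{5} + \frac{p}{6}$ ($o{\left(p,s \right)} = 3 + \left(- \frac{3}{5} + \frac{p}{6}\right) = \frac{12}{5} + \frac{p}{6}$)
$\left(25 + o{\left(8,8 \right)}\right)^{2} = \left(25 + \left(\frac{12}{5} + \frac{1}{6} \cdot 8\right)\right)^{2} = \left(25 + \left(\frac{12}{5} + \frac{4}{3}\right)\right)^{2} = \left(25 + \frac{56}{15}\right)^{2} = \left(\frac{431}{15}\right)^{2} = \frac{185761}{225}$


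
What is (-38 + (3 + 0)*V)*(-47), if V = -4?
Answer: 2350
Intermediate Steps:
(-38 + (3 + 0)*V)*(-47) = (-38 + (3 + 0)*(-4))*(-47) = (-38 + 3*(-4))*(-47) = (-38 - 12)*(-47) = -50*(-47) = 2350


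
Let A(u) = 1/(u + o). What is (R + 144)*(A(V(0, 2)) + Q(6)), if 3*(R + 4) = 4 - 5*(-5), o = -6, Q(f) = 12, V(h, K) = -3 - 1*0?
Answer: 48043/27 ≈ 1779.4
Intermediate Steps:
V(h, K) = -3 (V(h, K) = -3 + 0 = -3)
R = 17/3 (R = -4 + (4 - 5*(-5))/3 = -4 + (4 + 25)/3 = -4 + (⅓)*29 = -4 + 29/3 = 17/3 ≈ 5.6667)
A(u) = 1/(-6 + u) (A(u) = 1/(u - 6) = 1/(-6 + u))
(R + 144)*(A(V(0, 2)) + Q(6)) = (17/3 + 144)*(1/(-6 - 3) + 12) = 449*(1/(-9) + 12)/3 = 449*(-⅑ + 12)/3 = (449/3)*(107/9) = 48043/27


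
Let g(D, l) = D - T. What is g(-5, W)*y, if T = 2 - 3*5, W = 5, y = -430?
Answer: -3440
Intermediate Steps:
T = -13 (T = 2 - 15 = -13)
g(D, l) = 13 + D (g(D, l) = D - 1*(-13) = D + 13 = 13 + D)
g(-5, W)*y = (13 - 5)*(-430) = 8*(-430) = -3440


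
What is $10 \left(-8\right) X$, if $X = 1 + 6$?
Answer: $-560$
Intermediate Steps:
$X = 7$
$10 \left(-8\right) X = 10 \left(-8\right) 7 = \left(-80\right) 7 = -560$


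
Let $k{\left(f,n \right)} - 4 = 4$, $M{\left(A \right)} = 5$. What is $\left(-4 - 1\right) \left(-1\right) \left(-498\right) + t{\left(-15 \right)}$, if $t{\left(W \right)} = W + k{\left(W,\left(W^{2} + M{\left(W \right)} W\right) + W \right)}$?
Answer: $-2497$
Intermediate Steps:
$k{\left(f,n \right)} = 8$ ($k{\left(f,n \right)} = 4 + 4 = 8$)
$t{\left(W \right)} = 8 + W$ ($t{\left(W \right)} = W + 8 = 8 + W$)
$\left(-4 - 1\right) \left(-1\right) \left(-498\right) + t{\left(-15 \right)} = \left(-4 - 1\right) \left(-1\right) \left(-498\right) + \left(8 - 15\right) = \left(-5\right) \left(-1\right) \left(-498\right) - 7 = 5 \left(-498\right) - 7 = -2490 - 7 = -2497$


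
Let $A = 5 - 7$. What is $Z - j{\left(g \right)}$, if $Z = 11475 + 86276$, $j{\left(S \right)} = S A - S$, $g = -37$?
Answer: $97640$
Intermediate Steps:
$A = -2$ ($A = 5 - 7 = -2$)
$j{\left(S \right)} = - 3 S$ ($j{\left(S \right)} = S \left(-2\right) - S = - 2 S - S = - 3 S$)
$Z = 97751$
$Z - j{\left(g \right)} = 97751 - \left(-3\right) \left(-37\right) = 97751 - 111 = 97640$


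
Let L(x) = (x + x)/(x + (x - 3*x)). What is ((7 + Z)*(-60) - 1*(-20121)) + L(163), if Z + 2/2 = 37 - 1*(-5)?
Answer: 17239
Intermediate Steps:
L(x) = -2 (L(x) = (2*x)/(x - 2*x) = (2*x)/((-x)) = (2*x)*(-1/x) = -2)
Z = 41 (Z = -1 + (37 - 1*(-5)) = -1 + (37 + 5) = -1 + 42 = 41)
((7 + Z)*(-60) - 1*(-20121)) + L(163) = ((7 + 41)*(-60) - 1*(-20121)) - 2 = (48*(-60) + 20121) - 2 = (-2880 + 20121) - 2 = 17241 - 2 = 17239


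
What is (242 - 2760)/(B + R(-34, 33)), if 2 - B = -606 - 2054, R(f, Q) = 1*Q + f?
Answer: -2518/2661 ≈ -0.94626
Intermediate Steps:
R(f, Q) = Q + f
B = 2662 (B = 2 - (-606 - 2054) = 2 - 1*(-2660) = 2 + 2660 = 2662)
(242 - 2760)/(B + R(-34, 33)) = (242 - 2760)/(2662 + (33 - 34)) = -2518/(2662 - 1) = -2518/2661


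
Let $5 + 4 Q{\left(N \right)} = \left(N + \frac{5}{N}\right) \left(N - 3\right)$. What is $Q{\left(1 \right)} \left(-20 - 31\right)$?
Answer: $\frac{867}{4} \approx 216.75$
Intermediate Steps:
$Q{\left(N \right)} = - \frac{5}{4} + \frac{\left(-3 + N\right) \left(N + \frac{5}{N}\right)}{4}$ ($Q{\left(N \right)} = - \frac{5}{4} + \frac{\left(N + \frac{5}{N}\right) \left(N - 3\right)}{4} = - \frac{5}{4} + \frac{\left(N + \frac{5}{N}\right) \left(-3 + N\right)}{4} = - \frac{5}{4} + \frac{\left(-3 + N\right) \left(N + \frac{5}{N}\right)}{4}$)
$Q{\left(1 \right)} \left(-20 - 31\right) = \frac{-15 + 1^{2} \left(-3 + 1\right)}{4 \cdot 1} \left(-20 - 31\right) = \frac{1}{4} \cdot 1 \left(-15 + 1 \left(-2\right)\right) \left(-51\right) = \frac{1}{4} \cdot 1 \left(-15 - 2\right) \left(-51\right) = \frac{1}{4} \cdot 1 \left(-17\right) \left(-51\right) = \left(- \frac{17}{4}\right) \left(-51\right) = \frac{867}{4}$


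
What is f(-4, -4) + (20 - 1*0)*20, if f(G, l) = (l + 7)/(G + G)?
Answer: 3197/8 ≈ 399.63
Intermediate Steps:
f(G, l) = (7 + l)/(2*G) (f(G, l) = (7 + l)/((2*G)) = (7 + l)*(1/(2*G)) = (7 + l)/(2*G))
f(-4, -4) + (20 - 1*0)*20 = (½)*(7 - 4)/(-4) + (20 - 1*0)*20 = (½)*(-¼)*3 + (20 + 0)*20 = -3/8 + 20*20 = -3/8 + 400 = 3197/8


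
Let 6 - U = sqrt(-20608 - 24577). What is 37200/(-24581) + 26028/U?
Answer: 2156544408/1111577401 + 26028*I*sqrt(45185)/45221 ≈ 1.9401 + 122.35*I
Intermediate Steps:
U = 6 - I*sqrt(45185) (U = 6 - sqrt(-20608 - 24577) = 6 - sqrt(-45185) = 6 - I*sqrt(45185) ≈ 6.0 - 212.57*I)
37200/(-24581) + 26028/U = 37200/(-24581) + 26028/(6 - I*sqrt(45185)) = 37200*(-1/24581) + 26028/(6 - I*sqrt(45185)) = -37200/24581 + 26028/(6 - I*sqrt(45185))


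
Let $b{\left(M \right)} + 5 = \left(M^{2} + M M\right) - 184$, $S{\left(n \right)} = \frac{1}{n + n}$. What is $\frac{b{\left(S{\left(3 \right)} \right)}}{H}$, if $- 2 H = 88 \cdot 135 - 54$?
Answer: $\frac{3401}{106434} \approx 0.031954$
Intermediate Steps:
$S{\left(n \right)} = \frac{1}{2 n}$
$b{\left(M \right)} = -189 + 2 M^{2}$ ($b{\left(M \right)} = -5 - \left(184 - M^{2} - M M\right) = -5 + \left(\left(M^{2} + M^{2}\right) - 184\right) = -5 + \left(2 M^{2} - 184\right) = -5 + \left(-184 + 2 M^{2}\right) = -189 + 2 M^{2}$)
$H = -5913$ ($H = - \frac{88 \cdot 135 - 54}{2} = - \frac{11880 - 54}{2} = \left(- \frac{1}{2}\right) 11826 = -5913$)
$\frac{b{\left(S{\left(3 \right)} \right)}}{H} = \frac{-189 + 2 \left(\frac{1}{2 \cdot 3}\right)^{2}}{-5913} = \left(-189 + 2 \left(\frac{1}{2} \cdot \frac{1}{3}\right)^{2}\right) \left(- \frac{1}{5913}\right) = \left(-189 + \frac{2}{36}\right) \left(- \frac{1}{5913}\right) = \left(-189 + 2 \cdot \frac{1}{36}\right) \left(- \frac{1}{5913}\right) = \left(-189 + \frac{1}{18}\right) \left(- \frac{1}{5913}\right) = \left(- \frac{3401}{18}\right) \left(- \frac{1}{5913}\right) = \frac{3401}{106434}$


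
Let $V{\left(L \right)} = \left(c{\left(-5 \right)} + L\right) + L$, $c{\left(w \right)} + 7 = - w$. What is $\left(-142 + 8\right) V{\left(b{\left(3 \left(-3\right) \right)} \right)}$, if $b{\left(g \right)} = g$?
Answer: $2680$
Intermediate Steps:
$c{\left(w \right)} = -7 - w$
$V{\left(L \right)} = -2 + 2 L$ ($V{\left(L \right)} = \left(\left(-7 - -5\right) + L\right) + L = \left(\left(-7 + 5\right) + L\right) + L = \left(-2 + L\right) + L = -2 + 2 L$)
$\left(-142 + 8\right) V{\left(b{\left(3 \left(-3\right) \right)} \right)} = \left(-142 + 8\right) \left(-2 + 2 \cdot 3 \left(-3\right)\right) = - 134 \left(-2 + 2 \left(-9\right)\right) = - 134 \left(-2 - 18\right) = \left(-134\right) \left(-20\right) = 2680$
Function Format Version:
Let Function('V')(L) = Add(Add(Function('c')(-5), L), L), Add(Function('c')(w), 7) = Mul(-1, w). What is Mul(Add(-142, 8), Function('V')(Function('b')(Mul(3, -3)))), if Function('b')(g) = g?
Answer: 2680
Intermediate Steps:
Function('c')(w) = Add(-7, Mul(-1, w))
Function('V')(L) = Add(-2, Mul(2, L)) (Function('V')(L) = Add(Add(Add(-7, Mul(-1, -5)), L), L) = Add(Add(Add(-7, 5), L), L) = Add(Add(-2, L), L) = Add(-2, Mul(2, L)))
Mul(Add(-142, 8), Function('V')(Function('b')(Mul(3, -3)))) = Mul(Add(-142, 8), Add(-2, Mul(2, Mul(3, -3)))) = Mul(-134, Add(-2, Mul(2, -9))) = Mul(-134, Add(-2, -18)) = Mul(-134, -20) = 2680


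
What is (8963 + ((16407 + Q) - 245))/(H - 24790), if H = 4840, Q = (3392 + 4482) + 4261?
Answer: -1242/665 ≈ -1.8677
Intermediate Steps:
Q = 12135 (Q = 7874 + 4261 = 12135)
(8963 + ((16407 + Q) - 245))/(H - 24790) = (8963 + ((16407 + 12135) - 245))/(4840 - 24790) = (8963 + (28542 - 245))/(-19950) = (8963 + 28297)*(-1/19950) = 37260*(-1/19950) = -1242/665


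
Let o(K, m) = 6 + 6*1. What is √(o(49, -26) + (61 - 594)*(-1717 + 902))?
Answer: √434407 ≈ 659.10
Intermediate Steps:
o(K, m) = 12 (o(K, m) = 6 + 6 = 12)
√(o(49, -26) + (61 - 594)*(-1717 + 902)) = √(12 + (61 - 594)*(-1717 + 902)) = √(12 - 533*(-815)) = √(12 + 434395) = √434407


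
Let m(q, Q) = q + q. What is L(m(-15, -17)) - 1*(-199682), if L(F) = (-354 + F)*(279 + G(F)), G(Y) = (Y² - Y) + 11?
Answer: -268798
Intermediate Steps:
m(q, Q) = 2*q
G(Y) = 11 + Y² - Y
L(F) = (-354 + F)*(290 + F² - F) (L(F) = (-354 + F)*(279 + (11 + F² - F)) = (-354 + F)*(290 + F² - F))
L(m(-15, -17)) - 1*(-199682) = (-102660 + (2*(-15))³ - 355*(2*(-15))² + 644*(2*(-15))) - 1*(-199682) = (-102660 + (-30)³ - 355*(-30)² + 644*(-30)) + 199682 = (-102660 - 27000 - 355*900 - 19320) + 199682 = (-102660 - 27000 - 319500 - 19320) + 199682 = -468480 + 199682 = -268798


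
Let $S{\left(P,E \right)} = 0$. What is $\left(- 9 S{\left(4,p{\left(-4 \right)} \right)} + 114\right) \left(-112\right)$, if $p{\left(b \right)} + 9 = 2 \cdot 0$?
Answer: $-12768$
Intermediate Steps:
$p{\left(b \right)} = -9$ ($p{\left(b \right)} = -9 + 2 \cdot 0 = -9 + 0 = -9$)
$\left(- 9 S{\left(4,p{\left(-4 \right)} \right)} + 114\right) \left(-112\right) = \left(\left(-9\right) 0 + 114\right) \left(-112\right) = \left(0 + 114\right) \left(-112\right) = 114 \left(-112\right) = -12768$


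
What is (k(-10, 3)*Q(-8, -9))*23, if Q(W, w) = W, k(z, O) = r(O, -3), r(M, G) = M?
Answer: -552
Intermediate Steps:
k(z, O) = O
(k(-10, 3)*Q(-8, -9))*23 = (3*(-8))*23 = -24*23 = -552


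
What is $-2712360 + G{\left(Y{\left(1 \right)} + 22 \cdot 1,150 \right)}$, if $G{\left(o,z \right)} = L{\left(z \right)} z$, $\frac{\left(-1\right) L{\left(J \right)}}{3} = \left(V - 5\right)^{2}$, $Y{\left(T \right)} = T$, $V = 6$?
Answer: $-2712810$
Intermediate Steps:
$L{\left(J \right)} = -3$ ($L{\left(J \right)} = - 3 \left(6 - 5\right)^{2} = - 3 \cdot 1^{2} = \left(-3\right) 1 = -3$)
$G{\left(o,z \right)} = - 3 z$
$-2712360 + G{\left(Y{\left(1 \right)} + 22 \cdot 1,150 \right)} = -2712360 - 450 = -2712810$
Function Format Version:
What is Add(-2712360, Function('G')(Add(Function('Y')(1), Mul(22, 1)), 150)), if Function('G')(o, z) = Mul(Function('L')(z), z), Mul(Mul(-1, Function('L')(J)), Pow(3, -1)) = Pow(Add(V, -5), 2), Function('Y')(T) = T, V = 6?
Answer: -2712810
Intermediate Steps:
Function('L')(J) = -3 (Function('L')(J) = Mul(-3, Pow(Add(6, -5), 2)) = Mul(-3, Pow(1, 2)) = Mul(-3, 1) = -3)
Function('G')(o, z) = Mul(-3, z)
Add(-2712360, Function('G')(Add(Function('Y')(1), Mul(22, 1)), 150)) = Add(-2712360, Mul(-3, 150)) = Add(-2712360, -450) = -2712810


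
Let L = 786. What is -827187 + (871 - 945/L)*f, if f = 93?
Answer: -195529503/262 ≈ -7.4630e+5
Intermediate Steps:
-827187 + (871 - 945/L)*f = -827187 + (871 - 945/786)*93 = -827187 + (871 - 945*1/786)*93 = -827187 + (871 - 315/262)*93 = -827187 + (227887/262)*93 = -827187 + 21193491/262 = -195529503/262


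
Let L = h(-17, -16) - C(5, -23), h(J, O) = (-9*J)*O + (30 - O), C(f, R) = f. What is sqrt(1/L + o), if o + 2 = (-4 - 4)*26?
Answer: I*sqrt(1216668697)/2407 ≈ 14.491*I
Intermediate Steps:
h(J, O) = 30 - O - 9*J*O (h(J, O) = -9*J*O + (30 - O) = 30 - O - 9*J*O)
L = -2407 (L = (30 - 1*(-16) - 9*(-17)*(-16)) - 1*5 = (30 + 16 - 2448) - 5 = -2402 - 5 = -2407)
o = -210 (o = -2 + (-4 - 4)*26 = -2 - 8*26 = -2 - 208 = -210)
sqrt(1/L + o) = sqrt(1/(-2407) - 210) = sqrt(-1/2407 - 210) = sqrt(-505471/2407) = I*sqrt(1216668697)/2407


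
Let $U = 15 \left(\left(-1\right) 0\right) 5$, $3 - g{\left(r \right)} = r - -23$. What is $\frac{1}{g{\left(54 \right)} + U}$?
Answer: $- \frac{1}{74} \approx -0.013514$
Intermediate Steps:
$g{\left(r \right)} = -20 - r$ ($g{\left(r \right)} = 3 - \left(r - -23\right) = 3 - \left(r + 23\right) = 3 - \left(23 + r\right) = -20 - r$)
$U = 0$ ($U = 15 \cdot 0 \cdot 5 = 0 \cdot 5 = 0$)
$\frac{1}{g{\left(54 \right)} + U} = \frac{1}{\left(-20 - 54\right) + 0} = \frac{1}{-74 + 0} = \frac{1}{-74} = - \frac{1}{74}$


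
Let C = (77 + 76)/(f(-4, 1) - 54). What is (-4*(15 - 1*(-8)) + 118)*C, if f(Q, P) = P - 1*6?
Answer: -3978/59 ≈ -67.424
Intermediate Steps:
f(Q, P) = -6 + P (f(Q, P) = P - 6 = -6 + P)
C = -153/59 (C = (77 + 76)/((-6 + 1) - 54) = 153/(-5 - 54) = 153/(-59) = 153*(-1/59) = -153/59 ≈ -2.5932)
(-4*(15 - 1*(-8)) + 118)*C = (-4*(15 - 1*(-8)) + 118)*(-153/59) = (-4*(15 + 8) + 118)*(-153/59) = (-4*23 + 118)*(-153/59) = (-92 + 118)*(-153/59) = 26*(-153/59) = -3978/59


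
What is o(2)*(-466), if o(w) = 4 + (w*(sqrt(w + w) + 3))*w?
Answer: -11184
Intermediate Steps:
o(w) = 4 + w**2*(3 + sqrt(2)*sqrt(w)) (o(w) = 4 + (w*(sqrt(2*w) + 3))*w = 4 + (w*(sqrt(2)*sqrt(w) + 3))*w = 4 + (w*(3 + sqrt(2)*sqrt(w)))*w = 4 + w**2*(3 + sqrt(2)*sqrt(w)))
o(2)*(-466) = (4 + 3*2**2 + sqrt(2)*2**(5/2))*(-466) = (4 + 3*4 + sqrt(2)*(4*sqrt(2)))*(-466) = (4 + 12 + 8)*(-466) = 24*(-466) = -11184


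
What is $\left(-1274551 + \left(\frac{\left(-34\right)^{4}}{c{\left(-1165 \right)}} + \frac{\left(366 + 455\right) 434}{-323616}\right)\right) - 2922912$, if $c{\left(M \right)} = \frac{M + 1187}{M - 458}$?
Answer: $- \frac{182941543712383}{1779888} \approx -1.0278 \cdot 10^{8}$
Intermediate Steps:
$c{\left(M \right)} = \frac{1187 + M}{-458 + M}$
$\left(-1274551 + \left(\frac{\left(-34\right)^{4}}{c{\left(-1165 \right)}} + \frac{\left(366 + 455\right) 434}{-323616}\right)\right) - 2922912 = \left(-1274551 + \left(\frac{\left(-34\right)^{4}}{\frac{1}{-458 - 1165} \left(1187 - 1165\right)} + \frac{\left(366 + 455\right) 434}{-323616}\right)\right) - 2922912 = \left(-1274551 + \left(\frac{1336336}{\frac{1}{-1623} \cdot 22} + 821 \cdot 434 \left(- \frac{1}{323616}\right)\right)\right) - 2922912 = \left(-1274551 + \left(\frac{1336336}{\left(- \frac{1}{1623}\right) 22} + 356314 \left(- \frac{1}{323616}\right)\right)\right) - 2922912 = \left(-1274551 + \left(\frac{1336336}{- \frac{22}{1623}} - \frac{178157}{161808}\right)\right) - 2922912 = \left(-1274551 + \left(1336336 \left(- \frac{1623}{22}\right) - \frac{178157}{161808}\right)\right) - 2922912 = \left(-1274551 - \frac{175470529688239}{1779888}\right) - 2922912 = - \frac{177739087718527}{1779888} - 2922912 = - \frac{182941543712383}{1779888}$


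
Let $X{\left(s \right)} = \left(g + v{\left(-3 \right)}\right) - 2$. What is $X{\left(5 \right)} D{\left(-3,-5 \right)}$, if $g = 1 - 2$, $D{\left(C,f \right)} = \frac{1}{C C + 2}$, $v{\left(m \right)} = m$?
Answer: $- \frac{6}{11} \approx -0.54545$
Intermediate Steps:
$D{\left(C,f \right)} = \frac{1}{2 + C^{2}}$ ($D{\left(C,f \right)} = \frac{1}{C^{2} + 2} = \frac{1}{2 + C^{2}}$)
$g = -1$ ($g = 1 - 2 = -1$)
$X{\left(s \right)} = -6$ ($X{\left(s \right)} = \left(-1 - 3\right) - 2 = -4 - 2 = -6$)
$X{\left(5 \right)} D{\left(-3,-5 \right)} = - \frac{6}{2 + \left(-3\right)^{2}} = - \frac{6}{2 + 9} = - \frac{6}{11}$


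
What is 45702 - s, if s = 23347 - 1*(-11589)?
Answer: 10766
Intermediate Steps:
s = 34936 (s = 23347 + 11589 = 34936)
45702 - s = 45702 - 1*34936 = 45702 - 34936 = 10766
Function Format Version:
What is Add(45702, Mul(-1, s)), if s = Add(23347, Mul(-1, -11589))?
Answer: 10766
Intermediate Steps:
s = 34936 (s = Add(23347, 11589) = 34936)
Add(45702, Mul(-1, s)) = Add(45702, Mul(-1, 34936)) = Add(45702, -34936) = 10766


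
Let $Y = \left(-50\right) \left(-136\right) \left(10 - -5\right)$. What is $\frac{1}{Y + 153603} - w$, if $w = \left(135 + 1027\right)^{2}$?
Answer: $- \frac{345126417131}{255603} \approx -1.3502 \cdot 10^{6}$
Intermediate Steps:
$w = 1350244$ ($w = 1162^{2} = 1350244$)
$Y = 102000$ ($Y = 6800 \left(10 + 5\right) = 6800 \cdot 15 = 102000$)
$\frac{1}{Y + 153603} - w = \frac{1}{102000 + 153603} - 1350244 = \frac{1}{255603} - 1350244 = - \frac{345126417131}{255603}$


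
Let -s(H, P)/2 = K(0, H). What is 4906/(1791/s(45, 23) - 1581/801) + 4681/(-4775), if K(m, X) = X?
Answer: -62821204943/278874325 ≈ -225.27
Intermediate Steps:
s(H, P) = -2*H
4906/(1791/s(45, 23) - 1581/801) + 4681/(-4775) = 4906/(1791/((-2*45)) - 1581/801) + 4681/(-4775) = 4906/(1791/(-90) - 1581*1/801) + 4681*(-1/4775) = 4906/(1791*(-1/90) - 527/267) - 4681/4775 = 4906/(-199/10 - 527/267) - 4681/4775 = 4906/(-58403/2670) - 4681/4775 = 4906*(-2670/58403) - 4681/4775 = -13099020/58403 - 4681/4775 = -62821204943/278874325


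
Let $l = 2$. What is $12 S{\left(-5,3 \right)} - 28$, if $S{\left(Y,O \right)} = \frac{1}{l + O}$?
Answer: $- \frac{128}{5} \approx -25.6$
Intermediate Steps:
$S{\left(Y,O \right)} = \frac{1}{2 + O}$
$12 S{\left(-5,3 \right)} - 28 = \frac{12}{2 + 3} - 28 = \frac{12}{5} - 28 = - \frac{128}{5}$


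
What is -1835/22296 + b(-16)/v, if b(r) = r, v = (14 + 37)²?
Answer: -1709857/19330632 ≈ -0.088453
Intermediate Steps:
v = 2601 (v = 51² = 2601)
-1835/22296 + b(-16)/v = -1835/22296 - 16/2601 = -1709857/19330632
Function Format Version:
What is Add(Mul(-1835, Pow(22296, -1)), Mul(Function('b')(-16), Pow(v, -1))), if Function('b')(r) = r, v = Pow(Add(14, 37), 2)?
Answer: Rational(-1709857, 19330632) ≈ -0.088453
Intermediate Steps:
v = 2601 (v = Pow(51, 2) = 2601)
Add(Mul(-1835, Pow(22296, -1)), Mul(Function('b')(-16), Pow(v, -1))) = Add(Mul(-1835, Pow(22296, -1)), Mul(-16, Pow(2601, -1))) = Add(Mul(-1835, Rational(1, 22296)), Mul(-16, Rational(1, 2601))) = Add(Rational(-1835, 22296), Rational(-16, 2601)) = Rational(-1709857, 19330632)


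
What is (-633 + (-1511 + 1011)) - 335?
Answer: -1468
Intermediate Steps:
(-633 + (-1511 + 1011)) - 335 = (-633 - 500) - 335 = -1133 - 335 = -1468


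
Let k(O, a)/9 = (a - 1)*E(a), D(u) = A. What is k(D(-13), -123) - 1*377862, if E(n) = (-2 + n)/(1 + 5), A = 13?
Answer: -354612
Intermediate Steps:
E(n) = -⅓ + n/6 (E(n) = (-2 + n)/6 = (-2 + n)*(⅙) = -⅓ + n/6)
D(u) = 13
k(O, a) = 9*(-1 + a)*(-⅓ + a/6) (k(O, a) = 9*((a - 1)*(-⅓ + a/6)) = 9*((-1 + a)*(-⅓ + a/6)) = 9*(-1 + a)*(-⅓ + a/6))
k(D(-13), -123) - 1*377862 = 3*(-1 - 123)*(-2 - 123)/2 - 1*377862 = (3/2)*(-124)*(-125) - 377862 = 23250 - 377862 = -354612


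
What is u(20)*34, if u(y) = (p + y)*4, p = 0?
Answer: 2720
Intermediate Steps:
u(y) = 4*y (u(y) = (0 + y)*4 = y*4 = 4*y)
u(20)*34 = (4*20)*34 = 80*34 = 2720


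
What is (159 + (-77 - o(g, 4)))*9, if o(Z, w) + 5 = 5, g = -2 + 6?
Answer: 738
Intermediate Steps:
g = 4
o(Z, w) = 0 (o(Z, w) = -5 + 5 = 0)
(159 + (-77 - o(g, 4)))*9 = (159 + (-77 - 1*0))*9 = (159 + (-77 + 0))*9 = (159 - 77)*9 = 82*9 = 738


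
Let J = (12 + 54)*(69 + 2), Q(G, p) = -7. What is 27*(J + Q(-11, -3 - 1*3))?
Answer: 126333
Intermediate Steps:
J = 4686 (J = 66*71 = 4686)
27*(J + Q(-11, -3 - 1*3)) = 27*(4686 - 7) = 27*4679 = 126333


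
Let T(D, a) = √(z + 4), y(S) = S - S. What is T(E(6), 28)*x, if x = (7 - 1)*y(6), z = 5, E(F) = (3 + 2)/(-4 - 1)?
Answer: 0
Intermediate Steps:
y(S) = 0
E(F) = -1 (E(F) = 5/(-5) = 5*(-⅕) = -1)
T(D, a) = 3 (T(D, a) = √(5 + 4) = √9 = 3)
x = 0 (x = (7 - 1)*0 = 6*0 = 0)
T(E(6), 28)*x = 3*0 = 0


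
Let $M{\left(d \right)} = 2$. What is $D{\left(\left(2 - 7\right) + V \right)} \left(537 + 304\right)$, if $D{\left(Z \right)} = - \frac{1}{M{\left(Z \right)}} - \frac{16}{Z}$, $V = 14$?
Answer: $- \frac{34481}{18} \approx -1915.6$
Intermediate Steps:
$D{\left(Z \right)} = - \frac{1}{2} - \frac{16}{Z}$
$D{\left(\left(2 - 7\right) + V \right)} \left(537 + 304\right) = \frac{-32 - \left(\left(2 - 7\right) + 14\right)}{2 \left(\left(2 - 7\right) + 14\right)} \left(537 + 304\right) = \frac{-32 - \left(-5 + 14\right)}{2 \left(-5 + 14\right)} 841 = \frac{-32 - 9}{2 \cdot 9} \cdot 841 = \frac{1}{2} \cdot \frac{1}{9} \left(-32 - 9\right) 841 = \frac{1}{2} \cdot \frac{1}{9} \left(-41\right) 841 = \left(- \frac{41}{18}\right) 841 = - \frac{34481}{18}$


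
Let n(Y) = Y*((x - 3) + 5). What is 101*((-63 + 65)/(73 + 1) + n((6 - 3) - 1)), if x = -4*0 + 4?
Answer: 44945/37 ≈ 1214.7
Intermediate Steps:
x = 4 (x = 0 + 4 = 4)
n(Y) = 6*Y (n(Y) = Y*((4 - 3) + 5) = Y*(1 + 5) = Y*6 = 6*Y)
101*((-63 + 65)/(73 + 1) + n((6 - 3) - 1)) = 101*((-63 + 65)/(73 + 1) + 6*((6 - 3) - 1)) = 101*(2/74 + 6*(3 - 1)) = 101*(2*(1/74) + 6*2) = 101*(1/37 + 12) = 101*(445/37) = 44945/37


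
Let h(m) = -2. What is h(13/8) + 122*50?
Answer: 6098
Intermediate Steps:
h(13/8) + 122*50 = -2 + 122*50 = -2 + 6100 = 6098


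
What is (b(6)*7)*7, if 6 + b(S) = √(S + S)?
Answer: -294 + 98*√3 ≈ -124.26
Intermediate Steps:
b(S) = -6 + √2*√S (b(S) = -6 + √(S + S) = -6 + √(2*S) = -6 + √2*√S)
(b(6)*7)*7 = ((-6 + √2*√6)*7)*7 = ((-6 + 2*√3)*7)*7 = (-42 + 14*√3)*7 = -294 + 98*√3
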